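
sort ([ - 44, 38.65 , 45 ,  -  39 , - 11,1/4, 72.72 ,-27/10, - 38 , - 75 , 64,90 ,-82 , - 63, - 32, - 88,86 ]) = [-88, -82, - 75, - 63,-44 , - 39 ,-38,-32,  -  11, - 27/10,1/4, 38.65, 45, 64,72.72,86,90]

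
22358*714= 15963612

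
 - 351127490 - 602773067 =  - 953900557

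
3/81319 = 3/81319 = 0.00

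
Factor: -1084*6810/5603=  - 7382040/5603 = - 2^3*3^1*5^1*13^(-1) * 227^1*271^1*431^( - 1) 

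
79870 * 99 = 7907130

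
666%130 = 16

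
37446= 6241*6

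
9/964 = 9/964 = 0.01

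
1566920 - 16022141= - 14455221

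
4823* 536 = 2585128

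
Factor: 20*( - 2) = -40  =  -2^3*5^1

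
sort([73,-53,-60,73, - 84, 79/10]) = [ - 84, - 60, - 53,79/10,73, 73 ] 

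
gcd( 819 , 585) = 117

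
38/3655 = 38/3655 = 0.01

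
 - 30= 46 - 76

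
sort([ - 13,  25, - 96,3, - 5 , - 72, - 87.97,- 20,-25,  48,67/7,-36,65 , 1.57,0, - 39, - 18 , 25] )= [ - 96,-87.97, - 72, - 39, - 36, - 25, - 20, - 18, - 13, - 5,0, 1.57,3,67/7,25,25,48,65] 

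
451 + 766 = 1217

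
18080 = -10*( - 1808)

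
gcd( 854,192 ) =2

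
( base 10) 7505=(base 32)7AH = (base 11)5703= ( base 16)1d51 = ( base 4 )1311101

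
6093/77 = 6093/77 = 79.13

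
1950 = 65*30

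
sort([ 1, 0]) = [0, 1]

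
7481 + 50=7531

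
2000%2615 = 2000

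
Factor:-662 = - 2^1 * 331^1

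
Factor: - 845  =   - 5^1*13^2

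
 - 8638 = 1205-9843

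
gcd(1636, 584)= 4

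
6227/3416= 6227/3416 = 1.82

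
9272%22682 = 9272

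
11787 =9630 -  - 2157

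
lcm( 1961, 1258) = 66674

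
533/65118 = 533/65118= 0.01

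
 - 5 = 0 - 5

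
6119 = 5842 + 277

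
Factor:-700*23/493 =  - 2^2*5^2*7^1 * 17^( - 1 )*23^1*29^( - 1) = -  16100/493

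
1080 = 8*135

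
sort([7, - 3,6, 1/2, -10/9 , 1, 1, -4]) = [ - 4, - 3, - 10/9 , 1/2,  1 , 1, 6, 7] 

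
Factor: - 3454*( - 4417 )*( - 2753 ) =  - 2^1*7^1*11^1* 157^1*631^1*2753^1 = -42000643454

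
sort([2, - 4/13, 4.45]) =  [ - 4/13, 2, 4.45]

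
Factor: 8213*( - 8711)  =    -  31^1*43^1 * 191^1*  281^1 = -71543443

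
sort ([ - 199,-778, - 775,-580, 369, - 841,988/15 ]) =[ - 841, - 778 ,- 775, - 580,  -  199,988/15, 369 ] 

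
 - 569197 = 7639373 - 8208570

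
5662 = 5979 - 317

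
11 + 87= 98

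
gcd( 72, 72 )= 72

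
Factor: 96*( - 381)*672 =-24579072  =  - 2^10 *3^3*7^1*127^1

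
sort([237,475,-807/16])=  [-807/16,237, 475]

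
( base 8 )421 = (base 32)8h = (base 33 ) 89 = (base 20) dd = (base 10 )273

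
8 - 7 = 1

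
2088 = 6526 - 4438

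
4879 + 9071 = 13950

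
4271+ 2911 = 7182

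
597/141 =4 + 11/47 = 4.23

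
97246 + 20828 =118074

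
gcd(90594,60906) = 6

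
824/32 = 103/4 = 25.75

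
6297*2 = 12594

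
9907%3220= 247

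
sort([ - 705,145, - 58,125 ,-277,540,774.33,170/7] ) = [-705,  -  277,-58, 170/7, 125, 145, 540,774.33]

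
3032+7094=10126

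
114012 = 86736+27276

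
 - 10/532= - 1 + 261/266 = - 0.02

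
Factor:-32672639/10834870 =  - 2^ ( - 1)*5^ (-1)*179^(-1)*6053^( - 1) * 32672639^1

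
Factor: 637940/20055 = 668/21 = 2^2*3^( - 1)*7^( - 1)*167^1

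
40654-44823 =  - 4169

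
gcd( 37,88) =1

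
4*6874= 27496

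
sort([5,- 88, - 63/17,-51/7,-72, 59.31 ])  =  [-88,  -  72, - 51/7,-63/17,5 , 59.31] 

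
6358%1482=430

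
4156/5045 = 4156/5045=0.82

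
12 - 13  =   - 1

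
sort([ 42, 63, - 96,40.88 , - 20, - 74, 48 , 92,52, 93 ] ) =[ - 96, - 74, - 20,40.88,42 , 48,52, 63, 92, 93]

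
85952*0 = 0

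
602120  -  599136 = 2984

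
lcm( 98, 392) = 392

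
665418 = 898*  741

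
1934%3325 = 1934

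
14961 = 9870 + 5091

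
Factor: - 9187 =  - 9187^1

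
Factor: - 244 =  - 2^2* 61^1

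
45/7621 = 45/7621 = 0.01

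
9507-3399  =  6108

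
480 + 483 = 963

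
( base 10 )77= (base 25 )32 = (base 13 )5c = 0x4d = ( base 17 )49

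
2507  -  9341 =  - 6834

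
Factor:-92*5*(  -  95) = 43700 = 2^2*5^2 *19^1 * 23^1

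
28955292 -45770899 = -16815607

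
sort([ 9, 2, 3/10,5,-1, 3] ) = [-1, 3/10, 2, 3, 5,9] 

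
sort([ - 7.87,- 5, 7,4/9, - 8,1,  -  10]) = [ - 10,  -  8, - 7.87,  -  5,4/9, 1, 7 ]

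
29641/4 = 29641/4 = 7410.25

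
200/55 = 40/11 = 3.64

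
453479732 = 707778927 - 254299195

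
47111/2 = 23555+ 1/2 = 23555.50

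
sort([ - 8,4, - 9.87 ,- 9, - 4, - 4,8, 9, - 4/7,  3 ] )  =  [ - 9.87,  -  9, -8, - 4,-4,-4/7,  3,4, 8 , 9 ] 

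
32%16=0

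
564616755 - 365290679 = 199326076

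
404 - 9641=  - 9237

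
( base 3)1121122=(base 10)1178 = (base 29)1BI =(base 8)2232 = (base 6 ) 5242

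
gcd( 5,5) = 5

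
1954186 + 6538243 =8492429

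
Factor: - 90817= - 197^1*461^1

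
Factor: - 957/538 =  - 2^ ( - 1 )*3^1 * 11^1 *29^1*269^( - 1)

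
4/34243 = 4/34243 = 0.00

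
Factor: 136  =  2^3 *17^1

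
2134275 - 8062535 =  - 5928260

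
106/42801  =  106/42801 = 0.00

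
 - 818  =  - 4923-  - 4105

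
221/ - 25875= -1+25654/25875 =-0.01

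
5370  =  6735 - 1365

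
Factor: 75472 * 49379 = 3726731888 =2^4 * 11^1*53^1*67^2*89^1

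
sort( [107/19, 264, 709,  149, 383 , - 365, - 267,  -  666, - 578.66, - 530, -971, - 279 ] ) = [ - 971, - 666, - 578.66, - 530 , - 365, - 279, - 267, 107/19, 149,264, 383, 709 ] 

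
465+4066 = 4531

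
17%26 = 17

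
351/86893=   351/86893 = 0.00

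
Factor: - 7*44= -308 = - 2^2*7^1*11^1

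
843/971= 843/971 = 0.87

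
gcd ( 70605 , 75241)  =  1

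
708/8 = 177/2 = 88.50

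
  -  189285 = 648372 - 837657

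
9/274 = 9/274 = 0.03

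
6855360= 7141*960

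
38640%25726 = 12914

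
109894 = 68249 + 41645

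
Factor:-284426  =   - 2^1*71^1 * 2003^1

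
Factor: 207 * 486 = 2^1*3^7*23^1 = 100602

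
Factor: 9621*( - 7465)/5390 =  - 14364153/1078 = -2^ ( - 1 )*3^2*7^( - 2)*11^(-1)*1069^1*1493^1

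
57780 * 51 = 2946780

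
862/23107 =862/23107 = 0.04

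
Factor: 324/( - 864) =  - 3/8=   - 2^(-3) *3^1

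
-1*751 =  - 751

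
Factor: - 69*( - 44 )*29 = 2^2*3^1*11^1 *23^1*29^1   =  88044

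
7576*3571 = 27053896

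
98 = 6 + 92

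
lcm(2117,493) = 35989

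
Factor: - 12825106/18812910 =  - 3^( - 1 ) * 5^ ( - 1 ) * 7^1*17^1 *131^( -1)*4787^(  -  1) * 53887^1  =  - 6412553/9406455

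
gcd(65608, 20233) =1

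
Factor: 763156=2^2*101^1 * 1889^1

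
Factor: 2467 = 2467^1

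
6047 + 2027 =8074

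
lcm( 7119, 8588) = 541044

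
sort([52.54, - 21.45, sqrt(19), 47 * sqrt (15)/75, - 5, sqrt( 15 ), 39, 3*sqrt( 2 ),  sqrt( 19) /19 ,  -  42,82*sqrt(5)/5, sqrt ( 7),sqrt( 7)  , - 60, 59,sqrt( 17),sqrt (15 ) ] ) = [-60, - 42, - 21.45 , - 5 , sqrt (19 ) /19 , 47*sqrt( 15)/75, sqrt( 7),sqrt( 7), sqrt (15 ), sqrt(  15), sqrt( 17), 3*sqrt( 2) , sqrt(19), 82*sqrt ( 5)/5, 39, 52.54,  59] 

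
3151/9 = 350 + 1/9 = 350.11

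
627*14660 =9191820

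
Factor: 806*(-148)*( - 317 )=2^3*13^1*31^1 * 37^1*317^1 = 37814296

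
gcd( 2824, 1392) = 8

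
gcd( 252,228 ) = 12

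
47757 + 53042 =100799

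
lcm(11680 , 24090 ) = 385440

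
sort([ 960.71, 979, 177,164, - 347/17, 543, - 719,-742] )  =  [ - 742, - 719,-347/17,164, 177,543,  960.71,979] 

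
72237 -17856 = 54381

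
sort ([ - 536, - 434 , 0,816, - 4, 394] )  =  [ - 536, - 434, - 4,0, 394,816 ] 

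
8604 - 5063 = 3541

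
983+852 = 1835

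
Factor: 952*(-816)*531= - 2^7*3^3*7^1*17^2 * 59^1  =  - 412497792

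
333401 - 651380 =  - 317979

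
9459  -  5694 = 3765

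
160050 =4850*33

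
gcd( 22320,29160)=360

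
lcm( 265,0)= 0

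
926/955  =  926/955=0.97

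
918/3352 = 459/1676 = 0.27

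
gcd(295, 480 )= 5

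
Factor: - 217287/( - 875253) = 3^1*7^1*3449^1*291751^( - 1) = 72429/291751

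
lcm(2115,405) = 19035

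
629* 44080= 27726320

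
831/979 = 831/979 = 0.85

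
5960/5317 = 5960/5317 = 1.12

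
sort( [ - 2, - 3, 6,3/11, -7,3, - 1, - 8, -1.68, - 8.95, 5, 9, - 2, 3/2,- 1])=[ - 8.95, -8, - 7, - 3 , - 2,  -  2, - 1.68, - 1, - 1,3/11 , 3/2, 3,5 , 6,9]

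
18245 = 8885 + 9360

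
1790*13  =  23270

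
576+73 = 649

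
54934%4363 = 2578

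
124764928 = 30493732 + 94271196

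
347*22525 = 7816175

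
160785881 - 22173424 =138612457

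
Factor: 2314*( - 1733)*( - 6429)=2^1*3^1*13^1*89^1* 1733^1*2143^1 = 25781331498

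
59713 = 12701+47012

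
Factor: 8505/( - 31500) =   -  2^( - 2)*3^3*5^( - 2) = - 27/100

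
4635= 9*515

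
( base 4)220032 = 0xa0e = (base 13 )1230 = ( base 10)2574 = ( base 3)10112100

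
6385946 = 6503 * 982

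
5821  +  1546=7367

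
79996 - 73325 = 6671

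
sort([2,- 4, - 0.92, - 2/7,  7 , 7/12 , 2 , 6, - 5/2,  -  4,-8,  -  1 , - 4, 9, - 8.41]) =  [ - 8.41, - 8, - 4, - 4,  -  4, - 5/2, - 1, -0.92, - 2/7,  7/12,  2, 2,  6,7,9]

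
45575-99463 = - 53888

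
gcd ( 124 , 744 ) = 124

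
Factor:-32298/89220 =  - 5383/14870 = - 2^( - 1)*5^( - 1 )*7^1*769^1*1487^(- 1 ) 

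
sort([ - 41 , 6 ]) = [ - 41,  6]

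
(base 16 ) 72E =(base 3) 2112002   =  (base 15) 828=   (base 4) 130232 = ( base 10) 1838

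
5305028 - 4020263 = 1284765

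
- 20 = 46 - 66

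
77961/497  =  156 + 429/497  =  156.86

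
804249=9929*81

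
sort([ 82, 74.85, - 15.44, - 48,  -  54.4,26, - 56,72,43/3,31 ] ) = [ - 56, - 54.4, - 48, - 15.44,43/3,  26, 31,72,74.85, 82]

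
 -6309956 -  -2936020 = - 3373936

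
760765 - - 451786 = 1212551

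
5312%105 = 62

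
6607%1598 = 215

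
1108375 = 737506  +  370869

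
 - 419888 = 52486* (-8)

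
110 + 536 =646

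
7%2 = 1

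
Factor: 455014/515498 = 227507/257749= 7^2*67^(  -  1 ) * 3847^( - 1 )*4643^1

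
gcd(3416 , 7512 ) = 8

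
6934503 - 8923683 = -1989180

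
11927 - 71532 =- 59605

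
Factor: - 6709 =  - 6709^1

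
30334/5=6066+ 4/5 = 6066.80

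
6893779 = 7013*983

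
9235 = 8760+475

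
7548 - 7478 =70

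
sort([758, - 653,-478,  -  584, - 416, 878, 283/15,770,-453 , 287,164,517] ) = [ - 653, - 584,  -  478,-453, - 416,  283/15,164, 287,517,758, 770,878]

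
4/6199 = 4/6199 =0.00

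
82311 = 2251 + 80060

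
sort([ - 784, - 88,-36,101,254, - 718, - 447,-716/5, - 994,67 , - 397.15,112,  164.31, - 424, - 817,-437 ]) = [ - 994, - 817,  -  784, - 718, - 447 ,-437 , - 424 , - 397.15, - 716/5, - 88, - 36,67 , 101, 112,164.31,254]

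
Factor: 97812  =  2^2*3^2*11^1 * 13^1*  19^1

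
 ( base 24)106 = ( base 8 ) 1106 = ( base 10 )582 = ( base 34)H4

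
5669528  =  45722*124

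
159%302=159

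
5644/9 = 5644/9 = 627.11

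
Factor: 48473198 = 2^1*643^1*37693^1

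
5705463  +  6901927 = 12607390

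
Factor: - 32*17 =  - 2^5*17^1 =- 544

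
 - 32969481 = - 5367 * 6143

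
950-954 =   -  4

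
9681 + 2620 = 12301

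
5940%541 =530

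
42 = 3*14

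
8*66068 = 528544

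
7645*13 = 99385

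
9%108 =9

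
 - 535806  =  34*( - 15759)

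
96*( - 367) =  - 35232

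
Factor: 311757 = 3^1*103919^1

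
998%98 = 18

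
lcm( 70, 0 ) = 0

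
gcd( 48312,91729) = 11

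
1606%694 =218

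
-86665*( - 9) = 779985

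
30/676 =15/338 = 0.04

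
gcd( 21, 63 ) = 21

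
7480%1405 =455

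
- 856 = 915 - 1771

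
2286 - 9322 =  - 7036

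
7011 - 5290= 1721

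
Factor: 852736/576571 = 2^8 *37^( - 1)*3331^1*15583^ ( - 1)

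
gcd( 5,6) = 1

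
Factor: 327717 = 3^2 *13^1*2801^1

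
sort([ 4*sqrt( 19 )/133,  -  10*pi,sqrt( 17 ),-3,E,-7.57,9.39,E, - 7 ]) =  [-10  *  pi,-7.57,-7, - 3,4*sqrt(19) /133 , E, E, sqrt (17), 9.39]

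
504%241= 22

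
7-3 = 4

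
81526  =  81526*1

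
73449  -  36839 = 36610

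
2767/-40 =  - 70 + 33/40 = - 69.17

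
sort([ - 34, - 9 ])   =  [ - 34, - 9 ]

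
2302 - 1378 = 924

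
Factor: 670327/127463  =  17^1*43^1*139^(-1 )=731/139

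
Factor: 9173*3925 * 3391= 5^2*157^1 * 3391^1*9173^1 =122089648775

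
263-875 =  - 612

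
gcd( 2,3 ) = 1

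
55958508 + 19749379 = 75707887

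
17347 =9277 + 8070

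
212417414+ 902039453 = 1114456867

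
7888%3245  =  1398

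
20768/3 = 20768/3 = 6922.67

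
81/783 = 3/29 =0.10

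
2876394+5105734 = 7982128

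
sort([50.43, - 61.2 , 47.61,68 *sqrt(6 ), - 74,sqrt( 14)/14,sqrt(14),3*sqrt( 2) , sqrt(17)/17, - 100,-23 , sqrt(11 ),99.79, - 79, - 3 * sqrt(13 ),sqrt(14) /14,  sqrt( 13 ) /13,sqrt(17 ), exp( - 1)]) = [ - 100, - 79, - 74, - 61.2, - 23,-3 * sqrt(13 ),sqrt( 17)/17,sqrt( 14 ) /14,sqrt( 14)/14,sqrt(13 )/13,exp( - 1 ),sqrt(11), sqrt ( 14 ),sqrt (17 ), 3*sqrt(2),47.61 , 50.43,99.79, 68 * sqrt( 6 ) ] 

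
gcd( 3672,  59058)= 306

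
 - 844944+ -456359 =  - 1301303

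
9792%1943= 77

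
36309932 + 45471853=81781785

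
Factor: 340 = 2^2*5^1*17^1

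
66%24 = 18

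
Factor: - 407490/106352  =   - 705/184 =- 2^(- 3)*3^1*5^1*23^( - 1)*47^1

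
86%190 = 86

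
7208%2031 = 1115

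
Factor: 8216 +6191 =14407^1 = 14407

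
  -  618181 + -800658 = - 1418839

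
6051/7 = 6051/7 = 864.43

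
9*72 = 648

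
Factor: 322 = 2^1*7^1*23^1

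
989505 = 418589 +570916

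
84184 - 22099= 62085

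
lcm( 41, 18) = 738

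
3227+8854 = 12081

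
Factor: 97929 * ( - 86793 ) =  - 3^6*7^1*13^1 * 31^1 *4133^1 =- 8499551697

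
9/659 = 9/659 = 0.01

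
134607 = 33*4079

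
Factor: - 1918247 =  - 1918247^1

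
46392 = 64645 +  - 18253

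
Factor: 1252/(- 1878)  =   - 2/3  =  -2^1 *3^( - 1)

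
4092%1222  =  426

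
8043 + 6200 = 14243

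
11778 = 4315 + 7463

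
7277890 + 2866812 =10144702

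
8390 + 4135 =12525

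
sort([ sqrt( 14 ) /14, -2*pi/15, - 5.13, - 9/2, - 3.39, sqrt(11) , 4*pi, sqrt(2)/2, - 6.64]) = [-6.64, - 5.13, - 9/2 , - 3.39, - 2*pi/15, sqrt( 14) /14, sqrt (2 )/2, sqrt(11 ), 4*pi]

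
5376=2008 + 3368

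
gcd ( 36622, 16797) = 1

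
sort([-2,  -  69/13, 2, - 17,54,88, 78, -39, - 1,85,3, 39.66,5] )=[- 39,-17,  -  69/13, - 2, - 1, 2, 3, 5,39.66,54,78, 85 , 88 ]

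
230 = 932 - 702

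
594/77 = 7 + 5/7= 7.71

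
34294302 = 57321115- 23026813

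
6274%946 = 598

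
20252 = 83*244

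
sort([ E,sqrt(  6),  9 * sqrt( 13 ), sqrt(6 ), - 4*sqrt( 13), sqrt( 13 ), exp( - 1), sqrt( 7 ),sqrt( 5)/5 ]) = [ - 4*sqrt( 13), exp ( - 1), sqrt( 5)/5, sqrt(6),  sqrt( 6 ),  sqrt( 7 ), E, sqrt( 13),9*sqrt (13 )] 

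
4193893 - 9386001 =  - 5192108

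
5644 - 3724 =1920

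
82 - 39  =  43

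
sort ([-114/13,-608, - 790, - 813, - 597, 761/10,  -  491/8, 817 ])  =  [-813, - 790, - 608, - 597,-491/8,-114/13 , 761/10, 817 ]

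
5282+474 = 5756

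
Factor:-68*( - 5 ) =340 = 2^2*5^1*17^1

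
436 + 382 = 818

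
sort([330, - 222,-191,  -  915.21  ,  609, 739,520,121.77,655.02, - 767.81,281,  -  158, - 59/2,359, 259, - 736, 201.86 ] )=[ - 915.21, - 767.81,  -  736, - 222,-191, - 158, - 59/2,121.77, 201.86,259,281,  330, 359, 520, 609, 655.02,739 ]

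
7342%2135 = 937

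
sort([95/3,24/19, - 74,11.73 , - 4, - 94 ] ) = [ - 94,  -  74, - 4, 24/19,11.73 , 95/3] 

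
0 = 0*132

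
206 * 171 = 35226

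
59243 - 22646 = 36597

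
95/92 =1 + 3/92 = 1.03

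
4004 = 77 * 52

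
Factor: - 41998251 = -3^1*1693^1*8269^1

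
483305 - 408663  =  74642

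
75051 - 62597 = 12454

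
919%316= 287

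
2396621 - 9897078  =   - 7500457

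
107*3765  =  402855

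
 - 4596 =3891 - 8487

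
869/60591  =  869/60591 = 0.01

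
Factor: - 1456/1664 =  - 7/8 = - 2^( - 3)*7^1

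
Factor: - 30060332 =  - 2^2 * 2683^1 *2801^1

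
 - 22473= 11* (-2043) 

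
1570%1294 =276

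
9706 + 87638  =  97344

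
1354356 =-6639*( - 204)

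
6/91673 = 6/91673 = 0.00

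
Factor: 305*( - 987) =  -301035 = -3^1 * 5^1*7^1*47^1*61^1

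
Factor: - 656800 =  - 2^5*5^2*821^1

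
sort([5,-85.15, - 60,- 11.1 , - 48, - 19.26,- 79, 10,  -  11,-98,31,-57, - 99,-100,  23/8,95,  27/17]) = [-100, - 99, -98 ,-85.15 ,-79, - 60, - 57,-48,  -  19.26 ,-11.1,-11,27/17,23/8 , 5, 10 , 31,95 ] 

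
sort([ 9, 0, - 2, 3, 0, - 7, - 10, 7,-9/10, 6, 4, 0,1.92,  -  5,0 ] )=[ - 10, - 7, - 5 ,-2 , - 9/10, 0, 0,  0,0,1.92, 3 , 4 , 6, 7, 9] 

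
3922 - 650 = 3272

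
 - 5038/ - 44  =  229/2 = 114.50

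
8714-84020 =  - 75306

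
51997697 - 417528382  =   - 365530685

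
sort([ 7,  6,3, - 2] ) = [ - 2,3,6 , 7 ]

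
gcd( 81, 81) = 81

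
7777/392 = 1111/56  =  19.84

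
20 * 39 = 780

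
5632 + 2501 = 8133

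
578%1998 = 578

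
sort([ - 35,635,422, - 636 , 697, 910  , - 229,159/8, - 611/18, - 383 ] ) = [-636,  -  383, - 229,-35, - 611/18,159/8,422,  635,697,910 ]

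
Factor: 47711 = 47711^1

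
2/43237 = 2/43237 = 0.00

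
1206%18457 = 1206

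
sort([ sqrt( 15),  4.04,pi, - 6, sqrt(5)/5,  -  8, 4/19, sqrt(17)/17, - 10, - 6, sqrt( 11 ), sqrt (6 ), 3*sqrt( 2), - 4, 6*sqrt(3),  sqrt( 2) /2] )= [ -10, - 8, - 6, - 6, - 4, 4/19,sqrt( 17 )/17,sqrt( 5 ) /5, sqrt ( 2)/2, sqrt(6),pi,sqrt( 11 ),sqrt ( 15 ) , 4.04, 3*sqrt(2 ),  6 * sqrt(3 )] 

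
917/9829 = 917/9829 =0.09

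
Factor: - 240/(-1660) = 12/83 = 2^2*3^1 * 83^( - 1)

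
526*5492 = 2888792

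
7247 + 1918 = 9165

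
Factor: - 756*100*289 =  - 2^4*3^3*5^2*7^1*17^2 = - 21848400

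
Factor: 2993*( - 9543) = -3^1*41^1*73^1*3181^1 =- 28562199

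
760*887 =674120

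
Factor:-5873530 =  - 2^1*5^1*13^1*45181^1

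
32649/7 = 4664+1/7 = 4664.14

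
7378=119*62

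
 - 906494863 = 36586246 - 943081109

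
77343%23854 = 5781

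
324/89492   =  81/22373 = 0.00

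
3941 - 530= 3411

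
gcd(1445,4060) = 5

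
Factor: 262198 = 2^1*31^1* 4229^1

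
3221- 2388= 833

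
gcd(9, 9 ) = 9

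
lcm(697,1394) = 1394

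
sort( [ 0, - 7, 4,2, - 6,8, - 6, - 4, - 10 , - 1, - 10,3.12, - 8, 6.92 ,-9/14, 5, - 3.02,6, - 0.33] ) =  [ - 10, - 10, - 8, - 7, - 6, - 6, - 4, - 3.02, - 1, - 9/14, - 0.33,0, 2, 3.12,4,5,  6,6.92,  8 ] 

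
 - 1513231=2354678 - 3867909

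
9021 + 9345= 18366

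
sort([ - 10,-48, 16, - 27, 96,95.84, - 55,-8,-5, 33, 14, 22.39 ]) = [-55,- 48 , - 27, - 10,-8,-5, 14, 16,22.39, 33,  95.84, 96 ]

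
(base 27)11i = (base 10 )774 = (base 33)NF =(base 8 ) 1406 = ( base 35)M4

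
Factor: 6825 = 3^1*5^2*7^1 * 13^1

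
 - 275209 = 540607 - 815816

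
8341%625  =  216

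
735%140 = 35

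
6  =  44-38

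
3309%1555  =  199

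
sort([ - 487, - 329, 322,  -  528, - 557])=[ - 557, -528, - 487,  -  329, 322 ] 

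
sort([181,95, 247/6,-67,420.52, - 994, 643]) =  [  -  994,-67, 247/6,95, 181, 420.52,643 ] 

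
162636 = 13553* 12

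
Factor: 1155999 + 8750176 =9906175 = 5^2*396247^1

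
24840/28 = 887+1/7 = 887.14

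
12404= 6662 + 5742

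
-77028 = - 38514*2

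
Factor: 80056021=743^1*107747^1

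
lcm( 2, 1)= 2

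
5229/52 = 5229/52 = 100.56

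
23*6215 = 142945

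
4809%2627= 2182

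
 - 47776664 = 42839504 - 90616168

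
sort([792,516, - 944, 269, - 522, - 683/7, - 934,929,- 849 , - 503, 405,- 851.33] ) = [ -944,-934,  -  851.33,-849, - 522,-503, - 683/7,269, 405, 516, 792,929]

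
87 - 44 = 43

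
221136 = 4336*51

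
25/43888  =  25/43888 = 0.00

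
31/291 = 31/291 = 0.11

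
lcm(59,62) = 3658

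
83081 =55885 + 27196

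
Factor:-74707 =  - 74707^1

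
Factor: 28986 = 2^1*3^1*4831^1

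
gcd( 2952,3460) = 4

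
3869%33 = 8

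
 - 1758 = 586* ( - 3)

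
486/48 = 10 + 1/8=10.12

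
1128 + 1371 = 2499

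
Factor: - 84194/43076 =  - 2^( - 1)* 11^( - 1) * 43^1= -43/22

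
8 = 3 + 5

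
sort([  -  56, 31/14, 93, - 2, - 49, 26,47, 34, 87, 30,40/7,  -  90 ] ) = [ - 90,-56, - 49, - 2,31/14,40/7, 26, 30,34, 47 , 87, 93]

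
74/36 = 2+1/18 = 2.06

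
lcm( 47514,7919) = 47514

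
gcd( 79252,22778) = 2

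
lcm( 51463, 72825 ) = 3859725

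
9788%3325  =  3138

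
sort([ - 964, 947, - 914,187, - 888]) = [ - 964,-914 , - 888,  187,947]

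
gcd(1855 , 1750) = 35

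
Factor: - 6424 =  - 2^3 * 11^1 *73^1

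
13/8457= 13/8457  =  0.00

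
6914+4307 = 11221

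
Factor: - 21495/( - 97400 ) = 4299/19480 = 2^ ( - 3 ) * 3^1*5^( - 1 ) * 487^( - 1)*1433^1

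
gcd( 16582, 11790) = 2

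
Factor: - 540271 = - 540271^1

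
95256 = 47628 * 2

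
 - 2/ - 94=1/47  =  0.02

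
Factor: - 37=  - 37^1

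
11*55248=607728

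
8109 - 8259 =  - 150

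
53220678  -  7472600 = 45748078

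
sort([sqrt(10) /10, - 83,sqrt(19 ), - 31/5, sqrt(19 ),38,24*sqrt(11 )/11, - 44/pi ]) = [  -  83, - 44/pi, - 31/5, sqrt(10 ) /10,sqrt( 19 ),sqrt ( 19) , 24 * sqrt( 11 )/11, 38 ] 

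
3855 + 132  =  3987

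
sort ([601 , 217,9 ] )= [9, 217, 601 ] 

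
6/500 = 3/250 = 0.01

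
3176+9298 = 12474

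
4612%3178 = 1434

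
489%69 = 6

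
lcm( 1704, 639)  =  5112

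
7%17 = 7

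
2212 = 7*316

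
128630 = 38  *3385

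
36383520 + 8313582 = 44697102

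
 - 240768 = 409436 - 650204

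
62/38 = 31/19  =  1.63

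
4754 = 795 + 3959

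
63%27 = 9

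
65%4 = 1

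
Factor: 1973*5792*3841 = 2^5*23^1*167^1*181^1*1973^1 = 43893473056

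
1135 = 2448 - 1313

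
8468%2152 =2012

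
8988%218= 50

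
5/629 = 5/629 = 0.01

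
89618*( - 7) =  - 627326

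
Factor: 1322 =2^1 *661^1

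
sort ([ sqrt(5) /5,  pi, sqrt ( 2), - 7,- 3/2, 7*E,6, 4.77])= [ - 7, - 3/2,sqrt(5) /5,sqrt( 2),pi, 4.77,6, 7* E] 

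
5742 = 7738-1996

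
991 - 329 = 662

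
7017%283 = 225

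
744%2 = 0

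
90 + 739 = 829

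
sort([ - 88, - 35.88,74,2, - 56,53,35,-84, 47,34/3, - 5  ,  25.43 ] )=[ - 88,- 84, - 56,-35.88,-5,2,  34/3,25.43, 35, 47,53,74]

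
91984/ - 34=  - 2706+10/17=- 2705.41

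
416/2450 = 208/1225 =0.17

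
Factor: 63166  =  2^1*31583^1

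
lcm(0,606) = 0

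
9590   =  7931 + 1659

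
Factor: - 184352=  - 2^5*7^1*823^1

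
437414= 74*5911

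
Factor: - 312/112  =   - 39/14 = -  2^( - 1) * 3^1* 7^( - 1 ) * 13^1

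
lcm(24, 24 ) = 24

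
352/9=39  +  1/9= 39.11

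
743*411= 305373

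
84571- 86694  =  -2123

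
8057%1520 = 457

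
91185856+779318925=870504781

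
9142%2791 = 769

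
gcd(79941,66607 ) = 1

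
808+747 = 1555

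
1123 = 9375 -8252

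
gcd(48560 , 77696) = 9712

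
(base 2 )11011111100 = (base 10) 1788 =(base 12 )1050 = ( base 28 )27o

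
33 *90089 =2972937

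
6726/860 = 7+ 353/430 = 7.82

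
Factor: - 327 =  - 3^1  *109^1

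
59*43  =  2537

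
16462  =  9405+7057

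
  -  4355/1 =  - 4355  =  - 4355.00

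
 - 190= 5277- 5467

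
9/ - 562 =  - 9/562= -  0.02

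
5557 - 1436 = 4121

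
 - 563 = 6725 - 7288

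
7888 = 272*29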